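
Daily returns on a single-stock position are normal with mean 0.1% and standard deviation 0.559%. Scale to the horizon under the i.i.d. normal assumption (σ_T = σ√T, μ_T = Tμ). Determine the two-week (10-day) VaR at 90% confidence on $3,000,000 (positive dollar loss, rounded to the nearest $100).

At 90%, z = 1.282.
σ_{10d} = 0.559% × √10 = 1.768%; μ_{10d} = 10 × 0.1% = 1.000%.
VaR = −(1.000%) + 1.282 × 1.768% = 1.267%.
On $3,000,000: 0.01267 × $3,000,000 = $38,010.

$38,000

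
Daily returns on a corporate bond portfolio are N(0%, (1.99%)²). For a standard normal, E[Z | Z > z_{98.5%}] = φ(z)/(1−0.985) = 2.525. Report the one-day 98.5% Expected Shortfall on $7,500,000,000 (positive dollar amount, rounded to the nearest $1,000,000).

$377,000,000

ES = 1.99% × 2.525 = 5.025%.
On $7,500,000,000: 0.05025 × $7,500,000,000 = $376,875,000.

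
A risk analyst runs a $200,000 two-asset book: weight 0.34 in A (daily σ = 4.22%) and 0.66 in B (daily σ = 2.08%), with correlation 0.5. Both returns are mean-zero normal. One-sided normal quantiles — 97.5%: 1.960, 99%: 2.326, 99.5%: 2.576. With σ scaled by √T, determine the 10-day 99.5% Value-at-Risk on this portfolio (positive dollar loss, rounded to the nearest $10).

σ_p = √(0.34²·4.22² + 0.66²·2.08² + 2·0.5·0.34·0.66·4.22·2.08) = 2.432%.
σ_{10d} = 2.432% × √10 = 7.691%.
VaR = 2.576 × 7.691% = 19.812%; on $200,000 that is $39,624.

$39,620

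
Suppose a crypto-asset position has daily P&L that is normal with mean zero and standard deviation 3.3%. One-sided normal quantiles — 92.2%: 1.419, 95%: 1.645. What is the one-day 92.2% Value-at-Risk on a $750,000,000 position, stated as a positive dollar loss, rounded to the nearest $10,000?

$35,120,000

VaR = z·σ = 1.419 × 3.3% = 4.683%.
On $750,000,000: 0.04683 × $750,000,000 = $35,122,500.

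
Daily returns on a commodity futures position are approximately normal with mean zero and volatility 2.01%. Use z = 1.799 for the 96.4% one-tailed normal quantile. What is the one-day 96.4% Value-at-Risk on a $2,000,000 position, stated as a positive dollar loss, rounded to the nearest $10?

VaR = z·σ = 1.799 × 2.01% = 3.616%.
On $2,000,000: 0.03616 × $2,000,000 = $72,320.

$72,320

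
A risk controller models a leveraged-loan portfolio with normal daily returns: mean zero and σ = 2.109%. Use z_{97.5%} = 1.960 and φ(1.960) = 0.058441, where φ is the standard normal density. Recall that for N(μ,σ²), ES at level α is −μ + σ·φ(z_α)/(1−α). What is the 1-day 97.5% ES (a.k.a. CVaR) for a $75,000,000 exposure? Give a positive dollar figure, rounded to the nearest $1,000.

$3,698,000

Tail multiplier: φ(z)/(1−α) = 0.058441 / 0.025 = 2.338.
ES = 2.109% × 2.338 = 4.931%.
On $75,000,000: 0.04931 × $75,000,000 = $3,698,250.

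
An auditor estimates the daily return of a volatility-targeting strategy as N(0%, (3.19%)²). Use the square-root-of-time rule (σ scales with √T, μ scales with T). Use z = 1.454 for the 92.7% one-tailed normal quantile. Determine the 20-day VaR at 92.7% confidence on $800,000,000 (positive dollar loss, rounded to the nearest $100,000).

$165,900,000

σ_{20d} = 3.19% × √20 = 14.266%.
VaR = 1.454 × 14.266% = 20.743%.
On $800,000,000: 0.20743 × $800,000,000 = $165,944,000.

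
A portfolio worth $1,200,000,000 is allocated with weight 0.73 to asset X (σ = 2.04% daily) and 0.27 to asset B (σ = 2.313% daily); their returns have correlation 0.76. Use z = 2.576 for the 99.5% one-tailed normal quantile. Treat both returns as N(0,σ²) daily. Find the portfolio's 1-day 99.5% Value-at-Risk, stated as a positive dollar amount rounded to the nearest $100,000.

$62,000,000

σ_p² = 0.73²·2.04² + 0.27²·2.313² + 2·0.76·0.73·0.27·2.04·2.313 = 4.0214 (%²).
σ_p = √4.0214 = 2.005%.
VaR = 2.576 × 2.005% = 5.165%; on $1,200,000,000 that is $61,980,000.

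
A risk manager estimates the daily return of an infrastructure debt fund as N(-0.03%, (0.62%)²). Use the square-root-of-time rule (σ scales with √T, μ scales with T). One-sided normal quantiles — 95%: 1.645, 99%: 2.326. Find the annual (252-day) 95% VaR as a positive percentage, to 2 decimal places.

23.75%

σ_{252d} = 0.62% × √252 = 9.842%; μ_{252d} = 252 × -0.03% = -7.560%.
VaR = −(-7.560%) + 1.645 × 9.842% = 23.750%.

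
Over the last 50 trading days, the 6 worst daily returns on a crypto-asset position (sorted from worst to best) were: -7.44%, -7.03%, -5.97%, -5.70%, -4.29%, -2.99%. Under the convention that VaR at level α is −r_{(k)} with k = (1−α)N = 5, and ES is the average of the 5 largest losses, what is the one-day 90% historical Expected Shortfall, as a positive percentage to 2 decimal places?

6.09%

The 5 worst returns sum to -30.43%.
ES = −(-30.43%) / 5 = 6.086% ≈ 6.09%.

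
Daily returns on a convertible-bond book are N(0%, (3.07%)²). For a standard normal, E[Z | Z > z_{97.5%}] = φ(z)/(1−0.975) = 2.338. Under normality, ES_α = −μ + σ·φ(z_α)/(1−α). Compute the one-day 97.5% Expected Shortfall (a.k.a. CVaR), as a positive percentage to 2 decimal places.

ES = 3.07% × 2.338 = 7.178%.

7.18%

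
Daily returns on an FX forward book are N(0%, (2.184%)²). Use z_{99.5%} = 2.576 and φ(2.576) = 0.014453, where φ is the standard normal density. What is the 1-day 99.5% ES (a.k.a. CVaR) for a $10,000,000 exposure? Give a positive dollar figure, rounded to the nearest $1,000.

Tail multiplier: φ(z)/(1−α) = 0.014453 / 0.005 = 2.891.
ES = 2.184% × 2.891 = 6.314%.
On $10,000,000: 0.06314 × $10,000,000 = $631,400.

$631,000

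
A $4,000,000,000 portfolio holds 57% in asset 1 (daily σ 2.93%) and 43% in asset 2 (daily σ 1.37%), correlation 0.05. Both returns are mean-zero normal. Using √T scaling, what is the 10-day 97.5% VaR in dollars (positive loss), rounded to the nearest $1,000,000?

σ_p = √(0.57²·2.93² + 0.43²·1.37² + 2·0.05·0.57·0.43·2.93·1.37) = 1.799%.
σ_{10d} = 1.799% × √10 = 5.689%.
z(97.5%) = 1.960.
VaR = 1.960 × 5.689% = 11.150%; on $4,000,000,000 that is $446,000,000.

$446,000,000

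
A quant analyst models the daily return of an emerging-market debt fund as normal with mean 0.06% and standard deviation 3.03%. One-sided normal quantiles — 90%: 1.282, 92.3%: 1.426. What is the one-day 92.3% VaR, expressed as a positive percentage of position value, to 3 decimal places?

4.261%

VaR = −μ + z·σ = −(0.06%) + 1.426 × 3.03% = 4.261%.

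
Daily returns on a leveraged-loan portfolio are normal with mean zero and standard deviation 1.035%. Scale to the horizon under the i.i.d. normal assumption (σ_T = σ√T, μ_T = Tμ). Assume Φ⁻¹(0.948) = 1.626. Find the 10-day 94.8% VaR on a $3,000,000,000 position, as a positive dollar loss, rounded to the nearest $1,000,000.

σ_{10d} = 1.035% × √10 = 3.273%.
VaR = 1.626 × 3.273% = 5.322%.
On $3,000,000,000: 0.05322 × $3,000,000,000 = $159,660,000.

$160,000,000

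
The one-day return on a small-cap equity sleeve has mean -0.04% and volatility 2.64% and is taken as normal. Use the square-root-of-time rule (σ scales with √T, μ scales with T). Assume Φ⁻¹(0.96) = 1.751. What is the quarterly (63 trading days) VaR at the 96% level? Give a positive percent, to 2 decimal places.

39.21%

σ_{63d} = 2.64% × √63 = 20.954%; μ_{63d} = 63 × -0.04% = -2.520%.
VaR = −(-2.520%) + 1.751 × 20.954% = 39.210%.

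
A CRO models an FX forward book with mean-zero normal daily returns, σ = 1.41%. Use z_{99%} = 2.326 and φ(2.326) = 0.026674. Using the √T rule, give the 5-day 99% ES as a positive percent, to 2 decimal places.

8.41%

σ_{5d} = 1.41% × √5 = 3.153%.
ES multiplier = φ(z)/(1−α) = 0.026674/0.01 = 2.667.
ES = 3.153% × 2.667 = 8.409%.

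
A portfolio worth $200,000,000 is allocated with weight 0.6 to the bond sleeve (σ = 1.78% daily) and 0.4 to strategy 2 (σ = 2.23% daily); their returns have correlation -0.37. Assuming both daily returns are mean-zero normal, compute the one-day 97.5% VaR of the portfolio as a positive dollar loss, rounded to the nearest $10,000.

$4,350,000

σ_p² = 0.6²·1.78² + 0.4²·2.23² + 2·-0.37·0.6·0.4·1.78·2.23 = 1.2313 (%²).
σ_p = √1.2313 = 1.110%.
At 97.5%, z = 1.960.
VaR = 1.960 × 1.110% = 2.176%; on $200,000,000 that is $4,352,000.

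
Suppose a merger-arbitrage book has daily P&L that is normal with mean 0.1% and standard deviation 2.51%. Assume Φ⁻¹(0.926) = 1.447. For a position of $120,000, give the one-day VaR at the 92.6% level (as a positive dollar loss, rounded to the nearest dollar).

$4,238

VaR = −μ + z·σ = −(0.1%) + 1.447 × 2.51% = 3.532%.
On $120,000: 0.03532 × $120,000 = $4,238.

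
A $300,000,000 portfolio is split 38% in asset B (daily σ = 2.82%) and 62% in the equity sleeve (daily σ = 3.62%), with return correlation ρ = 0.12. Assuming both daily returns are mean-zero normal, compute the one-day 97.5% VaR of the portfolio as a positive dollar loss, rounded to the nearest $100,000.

$15,300,000

σ_p² = 0.38²·2.82² + 0.62²·3.62² + 2·0.12·0.38·0.62·2.82·3.62 = 6.7629 (%²).
σ_p = √6.7629 = 2.601%.
At 97.5%, z = 1.960.
VaR = 1.960 × 2.601% = 5.098%; on $300,000,000 that is $15,294,000.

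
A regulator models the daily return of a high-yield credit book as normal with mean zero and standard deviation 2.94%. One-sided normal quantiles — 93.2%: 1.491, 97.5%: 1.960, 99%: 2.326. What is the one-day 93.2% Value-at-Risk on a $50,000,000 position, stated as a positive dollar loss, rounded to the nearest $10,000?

$2,190,000

VaR = z·σ = 1.491 × 2.94% = 4.384%.
On $50,000,000: 0.04384 × $50,000,000 = $2,192,000.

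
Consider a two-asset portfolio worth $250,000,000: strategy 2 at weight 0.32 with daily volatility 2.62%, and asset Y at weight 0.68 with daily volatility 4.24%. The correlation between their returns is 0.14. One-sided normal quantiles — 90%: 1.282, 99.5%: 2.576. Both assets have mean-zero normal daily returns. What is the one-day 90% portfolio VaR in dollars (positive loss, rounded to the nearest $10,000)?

σ_p² = 0.32²·2.62² + 0.68²·4.24² + 2·0.14·0.32·0.68·2.62·4.24 = 9.6926 (%²).
σ_p = √9.6926 = 3.113%.
VaR = 1.282 × 3.113% = 3.991%; on $250,000,000 that is $9,977,500.

$9,980,000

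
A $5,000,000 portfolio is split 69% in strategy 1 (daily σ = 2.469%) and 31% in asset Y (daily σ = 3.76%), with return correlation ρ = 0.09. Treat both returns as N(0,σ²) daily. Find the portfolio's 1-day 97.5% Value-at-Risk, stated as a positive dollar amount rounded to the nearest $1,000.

$211,000

σ_p² = 0.69²·2.469² + 0.31²·3.76² + 2·0.09·0.69·0.31·2.469·3.76 = 4.6183 (%²).
σ_p = √4.6183 = 2.149%.
At 97.5%, z = 1.960.
VaR = 1.960 × 2.149% = 4.212%; on $5,000,000 that is $210,600.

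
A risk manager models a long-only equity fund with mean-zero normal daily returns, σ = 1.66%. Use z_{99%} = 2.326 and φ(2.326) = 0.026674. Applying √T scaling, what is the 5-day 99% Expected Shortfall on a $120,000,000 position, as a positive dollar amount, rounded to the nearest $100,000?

$11,900,000

σ_{5d} = 1.66% × √5 = 3.712%.
ES multiplier = φ(z)/(1−α) = 0.026674/0.01 = 2.667.
ES = 3.712% × 2.667 = 9.900%; on $120,000,000: $11,880,000.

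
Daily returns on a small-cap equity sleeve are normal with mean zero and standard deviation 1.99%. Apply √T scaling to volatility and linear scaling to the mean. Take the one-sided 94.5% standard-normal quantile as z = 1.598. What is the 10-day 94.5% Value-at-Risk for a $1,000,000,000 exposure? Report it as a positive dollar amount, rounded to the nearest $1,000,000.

σ_{10d} = 1.99% × √10 = 6.293%.
VaR = 1.598 × 6.293% = 10.056%.
On $1,000,000,000: 0.10056 × $1,000,000,000 = $100,560,000.

$101,000,000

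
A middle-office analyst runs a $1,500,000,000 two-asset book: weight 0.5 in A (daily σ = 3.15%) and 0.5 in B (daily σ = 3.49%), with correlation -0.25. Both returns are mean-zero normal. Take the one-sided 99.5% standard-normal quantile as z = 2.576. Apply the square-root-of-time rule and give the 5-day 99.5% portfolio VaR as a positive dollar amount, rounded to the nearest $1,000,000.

σ_p = √(0.5²·3.15² + 0.5²·3.49² + 2·-0.25·0.5·0.5·3.15·3.49) = 2.038%.
σ_{5d} = 2.038% × √5 = 4.557%.
VaR = 2.576 × 4.557% = 11.739%; on $1,500,000,000 that is $176,085,000.

$176,000,000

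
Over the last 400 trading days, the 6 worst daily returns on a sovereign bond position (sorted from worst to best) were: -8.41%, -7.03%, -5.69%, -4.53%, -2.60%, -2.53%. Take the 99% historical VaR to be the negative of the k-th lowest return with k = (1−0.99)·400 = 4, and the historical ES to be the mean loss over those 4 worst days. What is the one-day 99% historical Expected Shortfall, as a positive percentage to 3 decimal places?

6.415%

The 4 worst returns sum to -25.66%.
ES = −(-25.66%) / 4 = 6.415%.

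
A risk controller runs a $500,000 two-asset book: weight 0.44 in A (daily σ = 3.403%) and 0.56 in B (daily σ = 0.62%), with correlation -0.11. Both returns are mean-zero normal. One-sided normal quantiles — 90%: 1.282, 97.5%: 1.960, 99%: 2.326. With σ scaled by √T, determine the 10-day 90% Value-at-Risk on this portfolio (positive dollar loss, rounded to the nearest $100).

σ_p = √(0.44²·3.403² + 0.56²·0.62² + 2·-0.11·0.44·0.56·3.403·0.62) = 1.499%.
σ_{10d} = 1.499% × √10 = 4.740%.
VaR = 1.282 × 4.740% = 6.077%; on $500,000 that is $30,385.

$30,400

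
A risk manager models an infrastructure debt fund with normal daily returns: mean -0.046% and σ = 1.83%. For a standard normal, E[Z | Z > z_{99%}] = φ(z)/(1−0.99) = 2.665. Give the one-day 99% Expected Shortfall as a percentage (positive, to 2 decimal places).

ES = −(-0.046%) + 1.83% × 2.665 = 4.923%.

4.92%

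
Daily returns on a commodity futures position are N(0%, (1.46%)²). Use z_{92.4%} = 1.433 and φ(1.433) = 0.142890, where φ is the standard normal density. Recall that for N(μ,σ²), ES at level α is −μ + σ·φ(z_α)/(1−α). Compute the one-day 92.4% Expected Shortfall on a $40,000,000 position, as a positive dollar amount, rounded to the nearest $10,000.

$1,100,000

Tail multiplier: φ(z)/(1−α) = 0.142890 / 0.076 = 1.880.
ES = 1.46% × 1.880 = 2.745%.
On $40,000,000: 0.02745 × $40,000,000 = $1,098,000.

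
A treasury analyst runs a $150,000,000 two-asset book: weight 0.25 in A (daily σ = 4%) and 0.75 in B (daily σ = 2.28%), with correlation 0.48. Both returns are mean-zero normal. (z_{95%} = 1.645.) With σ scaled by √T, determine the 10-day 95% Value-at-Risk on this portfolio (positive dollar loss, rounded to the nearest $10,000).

σ_p = √(0.25²·4² + 0.75²·2.28² + 2·0.48·0.25·0.75·4·2.28) = 2.359%.
σ_{10d} = 2.359% × √10 = 7.460%.
VaR = 1.645 × 7.460% = 12.272%; on $150,000,000 that is $18,408,000.

$18,410,000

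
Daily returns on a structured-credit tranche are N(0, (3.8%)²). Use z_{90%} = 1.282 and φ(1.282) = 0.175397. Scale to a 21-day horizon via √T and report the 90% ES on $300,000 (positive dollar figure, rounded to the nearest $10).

σ_{21d} = 3.8% × √21 = 17.414%.
ES multiplier = φ(z)/(1−α) = 0.175397/0.1 = 1.754.
ES = 17.414% × 1.754 = 30.544%; on $300,000: $91,632.

$91,630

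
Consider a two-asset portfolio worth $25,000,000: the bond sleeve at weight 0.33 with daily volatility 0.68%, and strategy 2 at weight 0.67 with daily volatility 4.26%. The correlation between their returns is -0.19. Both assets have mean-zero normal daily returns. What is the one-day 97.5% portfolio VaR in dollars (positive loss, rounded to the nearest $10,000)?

$1,380,000

σ_p² = 0.33²·0.68² + 0.67²·4.26² + 2·-0.19·0.33·0.67·0.68·4.26 = 7.9534 (%²).
σ_p = √7.9534 = 2.820%.
At 97.5%, z = 1.960.
VaR = 1.960 × 2.820% = 5.527%; on $25,000,000 that is $1,381,750.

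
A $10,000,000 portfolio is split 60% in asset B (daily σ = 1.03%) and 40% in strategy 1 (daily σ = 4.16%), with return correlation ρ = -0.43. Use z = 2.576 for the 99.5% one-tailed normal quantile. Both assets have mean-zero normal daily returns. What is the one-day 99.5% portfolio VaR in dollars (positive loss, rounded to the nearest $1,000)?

$388,000

σ_p² = 0.6²·1.03² + 0.4²·4.16² + 2·-0.43·0.6·0.4·1.03·4.16 = 2.2664 (%²).
σ_p = √2.2664 = 1.505%.
VaR = 2.576 × 1.505% = 3.877%; on $10,000,000 that is $387,700.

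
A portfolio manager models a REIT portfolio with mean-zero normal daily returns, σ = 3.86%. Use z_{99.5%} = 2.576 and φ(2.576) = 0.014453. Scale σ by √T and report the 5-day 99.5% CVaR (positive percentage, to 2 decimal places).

σ_{5d} = 3.86% × √5 = 8.631%.
ES multiplier = φ(z)/(1−α) = 0.014453/0.005 = 2.891.
ES = 8.631% × 2.891 = 24.952%.

24.95%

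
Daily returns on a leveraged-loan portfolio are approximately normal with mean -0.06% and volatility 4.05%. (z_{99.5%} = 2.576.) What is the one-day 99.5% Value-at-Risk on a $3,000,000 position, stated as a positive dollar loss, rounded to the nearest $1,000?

$315,000

VaR = −μ + z·σ = −(-0.06%) + 2.576 × 4.05% = 10.493%.
On $3,000,000: 0.10493 × $3,000,000 = $314,790.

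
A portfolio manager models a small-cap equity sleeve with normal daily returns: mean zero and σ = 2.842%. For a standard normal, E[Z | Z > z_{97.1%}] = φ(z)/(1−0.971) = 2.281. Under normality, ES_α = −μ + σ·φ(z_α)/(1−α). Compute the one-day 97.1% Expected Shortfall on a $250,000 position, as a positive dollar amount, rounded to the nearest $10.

$16,210

ES = 2.842% × 2.281 = 6.483%.
On $250,000: 0.06483 × $250,000 = $16,208.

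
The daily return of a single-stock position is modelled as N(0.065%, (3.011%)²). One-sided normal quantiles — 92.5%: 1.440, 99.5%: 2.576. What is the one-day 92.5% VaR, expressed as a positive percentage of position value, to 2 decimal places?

4.27%

VaR = −μ + z·σ = −(0.065%) + 1.440 × 3.011% = 4.271%.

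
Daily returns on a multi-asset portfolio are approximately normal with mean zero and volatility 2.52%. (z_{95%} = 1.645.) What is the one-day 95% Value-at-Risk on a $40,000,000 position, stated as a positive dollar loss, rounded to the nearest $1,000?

$1,658,000

VaR = z·σ = 1.645 × 2.52% = 4.145%.
On $40,000,000: 0.04145 × $40,000,000 = $1,658,000.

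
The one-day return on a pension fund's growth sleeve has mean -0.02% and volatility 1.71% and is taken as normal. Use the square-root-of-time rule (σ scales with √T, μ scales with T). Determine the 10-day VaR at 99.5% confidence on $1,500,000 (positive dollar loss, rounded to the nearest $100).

$211,900

At 99.5%, z = 2.576.
σ_{10d} = 1.71% × √10 = 5.407%; μ_{10d} = 10 × -0.02% = -0.200%.
VaR = −(-0.200%) + 2.576 × 5.407% = 14.128%.
On $1,500,000: 0.14128 × $1,500,000 = $211,920.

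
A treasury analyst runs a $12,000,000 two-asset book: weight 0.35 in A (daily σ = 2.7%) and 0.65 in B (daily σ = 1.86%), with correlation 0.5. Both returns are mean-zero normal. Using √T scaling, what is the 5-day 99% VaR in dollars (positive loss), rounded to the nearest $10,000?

σ_p = √(0.35²·2.7² + 0.65²·1.86² + 2·0.5·0.35·0.65·2.7·1.86) = 1.870%.
σ_{5d} = 1.870% × √5 = 4.181%.
z(99%) = 2.326.
VaR = 2.326 × 4.181% = 9.725%; on $12,000,000 that is $1,167,000.

$1,170,000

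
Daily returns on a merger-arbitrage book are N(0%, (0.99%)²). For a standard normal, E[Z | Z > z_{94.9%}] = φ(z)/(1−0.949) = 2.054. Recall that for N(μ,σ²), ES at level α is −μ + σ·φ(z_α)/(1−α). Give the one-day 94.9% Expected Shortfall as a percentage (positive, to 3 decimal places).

ES = 0.99% × 2.054 = 2.033%.

2.033%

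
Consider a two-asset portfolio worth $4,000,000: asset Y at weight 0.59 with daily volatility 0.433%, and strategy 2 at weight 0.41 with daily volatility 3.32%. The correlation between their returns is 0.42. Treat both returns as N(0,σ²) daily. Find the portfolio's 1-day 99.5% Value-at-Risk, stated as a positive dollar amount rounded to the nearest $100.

$153,200

σ_p² = 0.59²·0.433² + 0.41²·3.32² + 2·0.42·0.59·0.41·0.433·3.32 = 2.2102 (%²).
σ_p = √2.2102 = 1.487%.
At 99.5%, z = 2.576.
VaR = 2.576 × 1.487% = 3.831%; on $4,000,000 that is $153,240.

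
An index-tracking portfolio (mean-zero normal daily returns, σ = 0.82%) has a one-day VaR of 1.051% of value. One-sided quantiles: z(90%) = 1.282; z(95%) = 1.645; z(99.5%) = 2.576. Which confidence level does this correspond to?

Implied z = VaR/σ = 1.051 / 0.82 = 1.282.
This matches z(90%) = 1.282.

90%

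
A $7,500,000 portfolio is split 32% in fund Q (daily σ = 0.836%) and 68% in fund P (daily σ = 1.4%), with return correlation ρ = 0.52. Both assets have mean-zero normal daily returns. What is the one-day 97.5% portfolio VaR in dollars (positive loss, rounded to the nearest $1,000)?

σ_p² = 0.32²·0.836² + 0.68²·1.4² + 2·0.52·0.32·0.68·0.836·1.4 = 1.2427 (%²).
σ_p = √1.2427 = 1.115%.
At 97.5%, z = 1.960.
VaR = 1.960 × 1.115% = 2.185%; on $7,500,000 that is $163,875.

$164,000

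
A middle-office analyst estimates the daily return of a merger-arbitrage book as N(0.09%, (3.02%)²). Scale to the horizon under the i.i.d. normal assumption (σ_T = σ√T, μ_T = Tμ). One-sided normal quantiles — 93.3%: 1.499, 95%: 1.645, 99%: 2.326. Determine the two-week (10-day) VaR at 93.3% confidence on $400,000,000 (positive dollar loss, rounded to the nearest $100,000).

$53,700,000

σ_{10d} = 3.02% × √10 = 9.550%; μ_{10d} = 10 × 0.09% = 0.900%.
VaR = −(0.900%) + 1.499 × 9.550% = 13.415%.
On $400,000,000: 0.13415 × $400,000,000 = $53,660,000.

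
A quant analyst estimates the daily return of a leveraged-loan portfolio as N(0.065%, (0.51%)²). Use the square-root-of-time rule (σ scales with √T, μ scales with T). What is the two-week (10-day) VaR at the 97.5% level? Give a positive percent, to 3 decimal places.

2.511%

At 97.5%, z = 1.960.
σ_{10d} = 0.51% × √10 = 1.613%; μ_{10d} = 10 × 0.065% = 0.650%.
VaR = −(0.650%) + 1.960 × 1.613% = 2.511%.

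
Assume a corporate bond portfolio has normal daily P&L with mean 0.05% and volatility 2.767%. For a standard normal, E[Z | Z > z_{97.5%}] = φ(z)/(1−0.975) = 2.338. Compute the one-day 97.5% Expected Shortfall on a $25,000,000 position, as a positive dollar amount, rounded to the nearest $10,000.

ES = −(0.05%) + 2.767% × 2.338 = 6.419%.
On $25,000,000: 0.06419 × $25,000,000 = $1,604,750.

$1,600,000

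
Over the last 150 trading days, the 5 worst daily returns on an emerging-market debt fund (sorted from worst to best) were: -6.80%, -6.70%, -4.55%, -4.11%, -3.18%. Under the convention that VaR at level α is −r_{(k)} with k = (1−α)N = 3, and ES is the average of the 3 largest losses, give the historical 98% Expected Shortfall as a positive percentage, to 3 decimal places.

6.017%

The 3 worst returns sum to -18.05%.
ES = −(-18.05%) / 3 = 6.0166…% ≈ 6.017%.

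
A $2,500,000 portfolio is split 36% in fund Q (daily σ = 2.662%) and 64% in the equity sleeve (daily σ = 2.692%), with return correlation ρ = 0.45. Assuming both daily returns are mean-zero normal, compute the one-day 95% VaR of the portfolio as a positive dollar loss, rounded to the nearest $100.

$95,300

σ_p² = 0.36²·2.662² + 0.64²·2.692² + 2·0.45·0.36·0.64·2.662·2.692 = 5.3727 (%²).
σ_p = √5.3727 = 2.318%.
At 95%, z = 1.645.
VaR = 1.645 × 2.318% = 3.813%; on $2,500,000 that is $95,325.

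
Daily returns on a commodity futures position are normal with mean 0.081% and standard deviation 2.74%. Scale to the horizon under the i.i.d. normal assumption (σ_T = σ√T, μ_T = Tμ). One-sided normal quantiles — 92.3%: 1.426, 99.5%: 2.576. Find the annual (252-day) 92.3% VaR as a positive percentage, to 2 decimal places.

σ_{252d} = 2.74% × √252 = 43.496%; μ_{252d} = 252 × 0.081% = 20.412%.
VaR = −(20.412%) + 1.426 × 43.496% = 41.613%.

41.61%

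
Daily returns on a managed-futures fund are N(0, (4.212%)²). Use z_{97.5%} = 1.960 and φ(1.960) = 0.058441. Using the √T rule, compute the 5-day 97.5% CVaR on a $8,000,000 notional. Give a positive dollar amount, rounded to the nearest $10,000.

σ_{5d} = 4.212% × √5 = 9.418%.
ES multiplier = φ(z)/(1−α) = 0.058441/0.025 = 2.338.
ES = 9.418% × 2.338 = 22.019%; on $8,000,000: $1,761,520.

$1,760,000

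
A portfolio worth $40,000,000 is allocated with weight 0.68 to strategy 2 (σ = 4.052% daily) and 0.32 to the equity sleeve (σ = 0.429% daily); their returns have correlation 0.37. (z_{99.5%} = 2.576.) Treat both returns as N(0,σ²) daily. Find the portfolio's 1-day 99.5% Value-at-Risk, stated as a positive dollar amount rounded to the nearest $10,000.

$2,890,000

σ_p² = 0.68²·4.052² + 0.32²·0.429² + 2·0.37·0.68·0.32·4.052·0.429 = 7.8908 (%²).
σ_p = √7.8908 = 2.809%.
VaR = 2.576 × 2.809% = 7.236%; on $40,000,000 that is $2,894,400.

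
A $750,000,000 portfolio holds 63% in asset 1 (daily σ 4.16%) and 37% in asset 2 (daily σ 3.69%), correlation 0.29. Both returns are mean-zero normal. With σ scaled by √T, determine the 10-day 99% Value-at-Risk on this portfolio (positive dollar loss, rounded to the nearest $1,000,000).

$181,000,000

σ_p = √(0.63²·4.16² + 0.37²·3.69² + 2·0.29·0.63·0.37·4.16·3.69) = 3.288%.
σ_{10d} = 3.288% × √10 = 10.398%.
z(99%) = 2.326.
VaR = 2.326 × 10.398% = 24.186%; on $750,000,000 that is $181,395,000.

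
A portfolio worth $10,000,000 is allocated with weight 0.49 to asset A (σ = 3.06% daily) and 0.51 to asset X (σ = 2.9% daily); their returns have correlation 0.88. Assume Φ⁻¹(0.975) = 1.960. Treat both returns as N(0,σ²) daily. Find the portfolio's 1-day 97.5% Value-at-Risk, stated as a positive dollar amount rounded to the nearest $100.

$566,000

σ_p² = 0.49²·3.06² + 0.51²·2.9² + 2·0.88·0.49·0.51·3.06·2.9 = 8.3386 (%²).
σ_p = √8.3386 = 2.888%.
VaR = 1.960 × 2.888% = 5.660%; on $10,000,000 that is $566,000.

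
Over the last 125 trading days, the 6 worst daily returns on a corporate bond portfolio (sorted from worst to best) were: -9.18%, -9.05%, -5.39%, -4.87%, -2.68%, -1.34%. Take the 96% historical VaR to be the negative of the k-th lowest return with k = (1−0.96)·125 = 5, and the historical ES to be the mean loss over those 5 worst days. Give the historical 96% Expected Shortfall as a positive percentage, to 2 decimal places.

The 5 worst returns sum to -31.17%.
ES = −(-31.17%) / 5 = 6.234% ≈ 6.23%.

6.23%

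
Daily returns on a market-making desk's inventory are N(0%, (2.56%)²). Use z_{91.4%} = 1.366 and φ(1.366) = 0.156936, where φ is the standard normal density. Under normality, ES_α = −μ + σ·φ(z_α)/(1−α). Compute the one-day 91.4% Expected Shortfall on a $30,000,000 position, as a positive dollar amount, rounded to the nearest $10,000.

Tail multiplier: φ(z)/(1−α) = 0.156936 / 0.086 = 1.825.
ES = 2.56% × 1.825 = 4.672%.
On $30,000,000: 0.04672 × $30,000,000 = $1,401,600.

$1,400,000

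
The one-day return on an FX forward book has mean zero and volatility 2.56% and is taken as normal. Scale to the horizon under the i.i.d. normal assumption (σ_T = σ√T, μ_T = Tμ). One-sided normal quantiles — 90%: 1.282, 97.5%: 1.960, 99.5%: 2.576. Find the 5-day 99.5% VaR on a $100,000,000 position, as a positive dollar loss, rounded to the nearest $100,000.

σ_{5d} = 2.56% × √5 = 5.724%.
VaR = 2.576 × 5.724% = 14.745%.
On $100,000,000: 0.14745 × $100,000,000 = $14,745,000.

$14,700,000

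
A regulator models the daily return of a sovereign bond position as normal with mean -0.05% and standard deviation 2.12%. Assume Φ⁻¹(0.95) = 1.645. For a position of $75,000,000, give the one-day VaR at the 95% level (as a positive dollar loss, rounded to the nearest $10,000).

VaR = −μ + z·σ = −(-0.05%) + 1.645 × 2.12% = 3.537%.
On $75,000,000: 0.03537 × $75,000,000 = $2,652,750.

$2,650,000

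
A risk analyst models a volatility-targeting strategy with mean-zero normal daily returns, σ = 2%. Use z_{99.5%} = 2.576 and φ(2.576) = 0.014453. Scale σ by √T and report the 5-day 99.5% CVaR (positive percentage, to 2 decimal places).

12.93%

σ_{5d} = 2% × √5 = 4.472%.
ES multiplier = φ(z)/(1−α) = 0.014453/0.005 = 2.891.
ES = 4.472% × 2.891 = 12.929%.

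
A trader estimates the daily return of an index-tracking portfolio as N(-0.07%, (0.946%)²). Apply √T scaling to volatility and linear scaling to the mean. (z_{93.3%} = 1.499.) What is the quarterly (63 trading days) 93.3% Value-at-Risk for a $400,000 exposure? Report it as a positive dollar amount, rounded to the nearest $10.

$62,660

σ_{63d} = 0.946% × √63 = 7.509%; μ_{63d} = 63 × -0.07% = -4.410%.
VaR = −(-4.410%) + 1.499 × 7.509% = 15.666%.
On $400,000: 0.15666 × $400,000 = $62,664.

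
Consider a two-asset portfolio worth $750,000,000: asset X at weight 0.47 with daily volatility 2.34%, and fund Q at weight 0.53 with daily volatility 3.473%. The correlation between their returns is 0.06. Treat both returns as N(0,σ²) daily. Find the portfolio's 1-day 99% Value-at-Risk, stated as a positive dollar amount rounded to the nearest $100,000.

$38,400,000

σ_p² = 0.47²·2.34² + 0.53²·3.473² + 2·0.06·0.47·0.53·2.34·3.473 = 4.8406 (%²).
σ_p = √4.8406 = 2.200%.
At 99%, z = 2.326.
VaR = 2.326 × 2.200% = 5.117%; on $750,000,000 that is $38,377,500.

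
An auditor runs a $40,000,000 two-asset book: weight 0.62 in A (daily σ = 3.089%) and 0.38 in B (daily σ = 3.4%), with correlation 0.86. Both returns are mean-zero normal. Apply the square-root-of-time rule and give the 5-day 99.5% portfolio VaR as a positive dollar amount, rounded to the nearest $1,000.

σ_p = √(0.62²·3.089² + 0.38²·3.4² + 2·0.86·0.62·0.38·3.089·3.4) = 3.097%.
σ_{5d} = 3.097% × √5 = 6.925%.
z(99.5%) = 2.576.
VaR = 2.576 × 6.925% = 17.839%; on $40,000,000 that is $7,135,600.

$7,136,000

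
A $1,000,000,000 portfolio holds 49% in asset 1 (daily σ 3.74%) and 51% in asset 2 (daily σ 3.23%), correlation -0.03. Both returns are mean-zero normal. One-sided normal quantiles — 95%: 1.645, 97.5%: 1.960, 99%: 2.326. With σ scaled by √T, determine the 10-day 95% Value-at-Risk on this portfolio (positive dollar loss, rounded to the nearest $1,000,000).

$126,000,000

σ_p = √(0.49²·3.74² + 0.51²·3.23² + 2·-0.03·0.49·0.51·3.74·3.23) = 2.427%.
σ_{10d} = 2.427% × √10 = 7.675%.
VaR = 1.645 × 7.675% = 12.625%; on $1,000,000,000 that is $126,250,000.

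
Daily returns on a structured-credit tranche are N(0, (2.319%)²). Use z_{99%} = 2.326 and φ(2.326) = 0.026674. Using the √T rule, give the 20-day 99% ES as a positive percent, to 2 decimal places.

27.66%

σ_{20d} = 2.319% × √20 = 10.371%.
ES multiplier = φ(z)/(1−α) = 0.026674/0.01 = 2.667.
ES = 10.371% × 2.667 = 27.659%.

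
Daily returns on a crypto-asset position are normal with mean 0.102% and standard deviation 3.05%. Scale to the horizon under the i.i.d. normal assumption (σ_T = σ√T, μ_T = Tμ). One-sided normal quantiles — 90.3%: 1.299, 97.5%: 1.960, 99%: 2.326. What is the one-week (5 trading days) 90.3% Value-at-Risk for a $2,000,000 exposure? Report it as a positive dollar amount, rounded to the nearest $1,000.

$167,000

σ_{5d} = 3.05% × √5 = 6.820%; μ_{5d} = 5 × 0.102% = 0.510%.
VaR = −(0.510%) + 1.299 × 6.820% = 8.349%.
On $2,000,000: 0.08349 × $2,000,000 = $166,980.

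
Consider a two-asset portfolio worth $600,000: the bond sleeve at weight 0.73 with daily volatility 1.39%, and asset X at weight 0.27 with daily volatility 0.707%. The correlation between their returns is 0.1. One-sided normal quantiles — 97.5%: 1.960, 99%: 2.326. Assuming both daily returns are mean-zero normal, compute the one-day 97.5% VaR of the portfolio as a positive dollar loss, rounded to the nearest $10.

$12,360

σ_p² = 0.73²·1.39² + 0.27²·0.707² + 2·0.1·0.73·0.27·1.39·0.707 = 1.1048 (%²).
σ_p = √1.1048 = 1.051%.
VaR = 1.960 × 1.051% = 2.060%; on $600,000 that is $12,360.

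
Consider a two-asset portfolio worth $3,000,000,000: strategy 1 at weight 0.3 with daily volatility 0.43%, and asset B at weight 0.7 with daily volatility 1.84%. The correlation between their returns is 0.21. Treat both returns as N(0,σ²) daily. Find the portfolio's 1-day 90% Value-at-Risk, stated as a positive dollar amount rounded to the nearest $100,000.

σ_p² = 0.3²·0.43² + 0.7²·1.84² + 2·0.21·0.3·0.7·0.43·1.84 = 1.7454 (%²).
σ_p = √1.7454 = 1.321%.
At 90%, z = 1.282.
VaR = 1.282 × 1.321% = 1.694%; on $3,000,000,000 that is $50,820,000.

$50,800,000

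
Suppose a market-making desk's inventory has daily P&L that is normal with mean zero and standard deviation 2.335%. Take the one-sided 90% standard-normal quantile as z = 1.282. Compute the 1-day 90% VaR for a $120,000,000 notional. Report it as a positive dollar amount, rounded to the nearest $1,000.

VaR = z·σ = 1.282 × 2.335% = 2.993%.
On $120,000,000: 0.02993 × $120,000,000 = $3,591,600.

$3,592,000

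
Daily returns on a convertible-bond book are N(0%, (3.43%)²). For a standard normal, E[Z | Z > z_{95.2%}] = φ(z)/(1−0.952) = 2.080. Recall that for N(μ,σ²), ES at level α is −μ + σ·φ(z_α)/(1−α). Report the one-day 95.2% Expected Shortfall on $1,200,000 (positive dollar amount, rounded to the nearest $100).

$85,600

ES = 3.43% × 2.080 = 7.134%.
On $1,200,000: 0.07134 × $1,200,000 = $85,608.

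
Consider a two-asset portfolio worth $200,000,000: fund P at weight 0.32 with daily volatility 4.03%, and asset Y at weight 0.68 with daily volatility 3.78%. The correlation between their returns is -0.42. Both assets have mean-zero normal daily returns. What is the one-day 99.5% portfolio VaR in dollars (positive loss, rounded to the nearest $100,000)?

$12,100,000

σ_p² = 0.32²·4.03² + 0.68²·3.78² + 2·-0.42·0.32·0.68·4.03·3.78 = 5.4856 (%²).
σ_p = √5.4856 = 2.342%.
At 99.5%, z = 2.576.
VaR = 2.576 × 2.342% = 6.033%; on $200,000,000 that is $12,066,000.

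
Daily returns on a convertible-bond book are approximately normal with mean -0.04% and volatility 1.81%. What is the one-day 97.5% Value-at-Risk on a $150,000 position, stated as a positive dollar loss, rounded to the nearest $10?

At 97.5% one-sided, z = 1.960.
VaR = −μ + z·σ = −(-0.04%) + 1.960 × 1.81% = 3.588%.
On $150,000: 0.03588 × $150,000 = $5,382.

$5,380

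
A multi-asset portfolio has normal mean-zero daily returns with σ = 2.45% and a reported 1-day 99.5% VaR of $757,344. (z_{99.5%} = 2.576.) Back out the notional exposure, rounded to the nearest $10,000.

VaR as a fraction of value: z·σ = 2.576 × 2.45% = 6.3112%.
Position = $757,344 / 0.063112 = $12,000,000.

$12,000,000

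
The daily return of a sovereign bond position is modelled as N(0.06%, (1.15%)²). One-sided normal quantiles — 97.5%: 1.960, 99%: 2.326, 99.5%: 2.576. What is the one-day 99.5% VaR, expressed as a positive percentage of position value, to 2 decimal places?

VaR = −μ + z·σ = −(0.06%) + 2.576 × 1.15% = 2.902%.

2.90%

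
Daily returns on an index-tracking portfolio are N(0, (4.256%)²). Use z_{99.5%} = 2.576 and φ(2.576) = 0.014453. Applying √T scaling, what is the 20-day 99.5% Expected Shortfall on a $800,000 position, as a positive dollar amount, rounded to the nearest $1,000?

$440,000

σ_{20d} = 4.256% × √20 = 19.033%.
ES multiplier = φ(z)/(1−α) = 0.014453/0.005 = 2.891.
ES = 19.033% × 2.891 = 55.024%; on $800,000: $440,192.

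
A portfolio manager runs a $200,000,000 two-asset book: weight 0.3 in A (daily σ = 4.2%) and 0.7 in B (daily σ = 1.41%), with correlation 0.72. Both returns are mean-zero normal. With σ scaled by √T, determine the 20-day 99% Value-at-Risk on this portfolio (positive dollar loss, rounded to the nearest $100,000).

$43,400,000

σ_p = √(0.3²·4.2² + 0.7²·1.41² + 2·0.72·0.3·0.7·4.2·1.41) = 2.086%.
σ_{20d} = 2.086% × √20 = 9.329%.
z(99%) = 2.326.
VaR = 2.326 × 9.329% = 21.699%; on $200,000,000 that is $43,398,000.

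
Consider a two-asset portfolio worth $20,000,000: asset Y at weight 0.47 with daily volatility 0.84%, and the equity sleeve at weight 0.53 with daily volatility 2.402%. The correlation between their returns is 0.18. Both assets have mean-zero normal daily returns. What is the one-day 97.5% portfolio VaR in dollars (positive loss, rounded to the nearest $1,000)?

σ_p² = 0.47²·0.84² + 0.53²·2.402² + 2·0.18·0.47·0.53·0.84·2.402 = 1.9575 (%²).
σ_p = √1.9575 = 1.399%.
At 97.5%, z = 1.960.
VaR = 1.960 × 1.399% = 2.742%; on $20,000,000 that is $548,400.

$548,000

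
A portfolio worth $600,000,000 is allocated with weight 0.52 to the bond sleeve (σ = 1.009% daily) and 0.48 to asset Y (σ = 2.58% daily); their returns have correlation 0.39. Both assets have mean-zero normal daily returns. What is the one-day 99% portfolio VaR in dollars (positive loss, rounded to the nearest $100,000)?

σ_p² = 0.52²·1.009² + 0.48²·2.58² + 2·0.39·0.52·0.48·1.009·2.58 = 2.3157 (%²).
σ_p = √2.3157 = 1.522%.
At 99%, z = 2.326.
VaR = 2.326 × 1.522% = 3.540%; on $600,000,000 that is $21,240,000.

$21,200,000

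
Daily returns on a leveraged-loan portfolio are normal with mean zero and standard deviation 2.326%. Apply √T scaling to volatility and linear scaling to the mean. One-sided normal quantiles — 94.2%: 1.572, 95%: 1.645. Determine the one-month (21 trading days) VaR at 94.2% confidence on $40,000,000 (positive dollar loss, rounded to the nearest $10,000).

$6,700,000

σ_{21d} = 2.326% × √21 = 10.659%.
VaR = 1.572 × 10.659% = 16.756%.
On $40,000,000: 0.16756 × $40,000,000 = $6,702,400.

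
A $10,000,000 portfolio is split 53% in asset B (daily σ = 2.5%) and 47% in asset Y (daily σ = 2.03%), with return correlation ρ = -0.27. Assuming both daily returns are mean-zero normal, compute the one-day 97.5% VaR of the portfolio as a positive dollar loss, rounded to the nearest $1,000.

σ_p² = 0.53²·2.5² + 0.47²·2.03² + 2·-0.27·0.53·0.47·2.5·2.03 = 1.9833 (%²).
σ_p = √1.9833 = 1.408%.
At 97.5%, z = 1.960.
VaR = 1.960 × 1.408% = 2.760%; on $10,000,000 that is $276,000.

$276,000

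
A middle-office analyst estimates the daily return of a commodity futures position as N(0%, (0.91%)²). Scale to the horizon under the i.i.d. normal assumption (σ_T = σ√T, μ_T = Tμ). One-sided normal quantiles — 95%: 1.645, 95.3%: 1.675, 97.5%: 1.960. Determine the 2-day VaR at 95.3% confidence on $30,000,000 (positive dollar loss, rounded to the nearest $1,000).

$647,000

σ_{2d} = 0.91% × √2 = 1.287%.
VaR = 1.675 × 1.287% = 2.156%.
On $30,000,000: 0.02156 × $30,000,000 = $646,800.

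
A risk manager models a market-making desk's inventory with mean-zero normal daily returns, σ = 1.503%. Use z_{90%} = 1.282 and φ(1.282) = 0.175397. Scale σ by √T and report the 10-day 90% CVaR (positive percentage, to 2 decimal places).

σ_{10d} = 1.503% × √10 = 4.753%.
ES multiplier = φ(z)/(1−α) = 0.175397/0.1 = 1.754.
ES = 4.753% × 1.754 = 8.337%.

8.34%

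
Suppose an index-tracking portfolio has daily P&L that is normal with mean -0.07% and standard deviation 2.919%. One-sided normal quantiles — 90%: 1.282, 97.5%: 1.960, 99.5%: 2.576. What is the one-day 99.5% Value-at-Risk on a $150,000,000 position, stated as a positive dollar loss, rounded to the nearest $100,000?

VaR = −μ + z·σ = −(-0.07%) + 2.576 × 2.919% = 7.589%.
On $150,000,000: 0.07589 × $150,000,000 = $11,383,500.

$11,400,000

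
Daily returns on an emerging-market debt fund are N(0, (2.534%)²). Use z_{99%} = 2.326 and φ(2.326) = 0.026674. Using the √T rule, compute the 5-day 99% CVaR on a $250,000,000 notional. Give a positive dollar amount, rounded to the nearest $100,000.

σ_{5d} = 2.534% × √5 = 5.666%.
ES multiplier = φ(z)/(1−α) = 0.026674/0.01 = 2.667.
ES = 5.666% × 2.667 = 15.111%; on $250,000,000: $37,777,500.

$37,800,000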